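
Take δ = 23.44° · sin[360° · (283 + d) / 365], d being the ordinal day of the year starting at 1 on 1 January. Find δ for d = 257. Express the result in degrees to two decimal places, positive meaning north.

+3.02°

360 × (283 + 257) / 365 = 532.603°; sin(532.603°) = 0.1287.
δ = 23.44 × 0.1287 = 3.017° ≈ +3.02°.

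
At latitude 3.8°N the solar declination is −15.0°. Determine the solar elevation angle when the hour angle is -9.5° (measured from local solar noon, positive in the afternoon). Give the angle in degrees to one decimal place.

cos θ_z = sin φ sin δ + cos φ cos δ cos H = (0.0663)(-0.2588) + (0.9978)(0.9659)(0.9863) = 0.9334.
θ_z = arccos(0.9334) = 21.03°, so the elevation is 90° − 21.03° = 68.97°.

69.0°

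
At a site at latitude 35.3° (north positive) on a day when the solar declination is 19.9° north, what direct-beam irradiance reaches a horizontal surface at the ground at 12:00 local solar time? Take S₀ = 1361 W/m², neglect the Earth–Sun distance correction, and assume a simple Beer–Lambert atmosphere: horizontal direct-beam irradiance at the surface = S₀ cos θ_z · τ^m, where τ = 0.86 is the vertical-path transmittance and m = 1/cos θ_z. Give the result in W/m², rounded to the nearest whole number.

Hour angle H = 15° × (12 − 12) = 0.00°.
cos θ_z = sin(35.3°) sin(19.9°) + cos(35.3°) cos(19.9°) cos(0.00°) = 0.1967 + 0.7674 = 0.9641.
Air mass m = 1/cos θ_z = 1/0.9641 = 1.037; τ^m = 0.86^1.037 = 0.8552.
Surface direct beam = 1361 × 0.9641 × 0.8552 = 1122.14 W/m².

1122 W/m²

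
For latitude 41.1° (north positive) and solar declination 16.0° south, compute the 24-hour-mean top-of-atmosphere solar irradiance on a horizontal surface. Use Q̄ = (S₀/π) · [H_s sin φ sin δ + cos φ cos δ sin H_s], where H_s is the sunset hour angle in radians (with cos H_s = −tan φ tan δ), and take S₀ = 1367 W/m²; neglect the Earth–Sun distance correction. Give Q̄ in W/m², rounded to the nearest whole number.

201 W/m²

The sunset hour angle satisfies cos H_s = −tan φ tan δ = 0.2501, giving H_s = 75.52°. In radians, H_s = 1.3181.
H_s sin φ sin δ = 1.3181 × 0.6574 × -0.2756 = -0.2388.
cos φ cos δ sin H_s = 0.7536 × 0.9613 × 0.9682 = 0.7014.
Q̄ = (1367/π) × (-0.2388 + 0.7014) = 435.13 × 0.4626 = 201.29 W/m².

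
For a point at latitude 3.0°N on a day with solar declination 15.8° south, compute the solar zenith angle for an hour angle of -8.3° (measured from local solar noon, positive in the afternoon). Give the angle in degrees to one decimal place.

20.5°

cos θ_z = sin φ sin δ + cos φ cos δ cos H = (0.0523)(-0.2723) + (0.9986)(0.9622)(0.9895) = 0.9365.
θ_z = arccos(0.9365) = 20.53°.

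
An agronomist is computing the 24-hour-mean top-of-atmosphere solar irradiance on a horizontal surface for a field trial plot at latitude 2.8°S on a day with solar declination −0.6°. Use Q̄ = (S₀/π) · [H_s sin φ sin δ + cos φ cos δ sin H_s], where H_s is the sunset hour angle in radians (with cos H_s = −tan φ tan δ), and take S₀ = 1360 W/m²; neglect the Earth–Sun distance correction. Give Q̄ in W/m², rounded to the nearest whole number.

433 W/m²

The sunset hour angle satisfies cos H_s = −tan φ tan δ = -0.0005, giving H_s = 90.03°. In radians, H_s = 1.5713.
H_s sin φ sin δ = 1.5713 × -0.0488 × -0.0105 = 0.0008.
cos φ cos δ sin H_s = 0.9988 × 0.9999 × 1.0000 = 0.9987.
Q̄ = (1360/π) × (0.0008 + 0.9987) = 432.90 × 0.9995 = 432.68 W/m².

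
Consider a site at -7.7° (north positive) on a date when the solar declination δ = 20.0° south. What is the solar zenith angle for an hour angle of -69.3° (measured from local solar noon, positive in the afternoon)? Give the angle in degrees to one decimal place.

cos θ_z = sin φ sin δ + cos φ cos δ cos H = (-0.1340)(-0.3420) + (0.9910)(0.9397)(0.3535) = 0.3750.
θ_z = arccos(0.3750) = 67.98°.

68.0°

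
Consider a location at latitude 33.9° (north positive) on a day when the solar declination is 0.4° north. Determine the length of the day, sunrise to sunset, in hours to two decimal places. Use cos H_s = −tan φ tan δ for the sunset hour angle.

cos H_s = −tan(33.9°) · tan(0.4°) = -0.0047, so H_s = arccos(-0.0047) = 90.27°.
Day length = 2 H_s / 15° h⁻¹ = 180.54° / 15 = 12.036 h.

12.04 hours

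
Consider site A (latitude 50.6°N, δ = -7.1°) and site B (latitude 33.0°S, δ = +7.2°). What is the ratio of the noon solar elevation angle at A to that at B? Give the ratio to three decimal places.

0.649

A: 90° − |50.6 − (-7.1)| = 32.30°.
B: 90° − |-33.0 − (7.2)| = 49.80°.
Ratio A/B = 32.3000 / 49.8000 = 0.6486.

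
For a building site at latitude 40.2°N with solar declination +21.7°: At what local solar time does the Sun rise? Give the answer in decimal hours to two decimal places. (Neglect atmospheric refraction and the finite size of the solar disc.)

−tan φ tan δ = −(0.8451)(0.3979) = -0.3363; H_s = arccos(-0.3363) = 109.65°.
Sunrise is at 12 − H_s/15 = 12 − 7.310 = 4.690 h local solar time.

4.69 h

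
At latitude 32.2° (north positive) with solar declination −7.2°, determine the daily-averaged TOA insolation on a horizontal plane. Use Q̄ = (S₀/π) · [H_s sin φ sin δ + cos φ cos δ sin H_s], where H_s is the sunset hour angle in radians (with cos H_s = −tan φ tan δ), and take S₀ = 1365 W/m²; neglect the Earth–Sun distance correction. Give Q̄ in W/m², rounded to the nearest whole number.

−tan φ tan δ = −(0.6297)(-0.1263) = 0.0795; H_s = arccos(0.0795) = 85.44°. In radians, H_s = 1.4912.
H_s sin φ sin δ = 1.4912 × 0.5329 × -0.1253 = -0.0996.
cos φ cos δ sin H_s = 0.8462 × 0.9921 × 0.9968 = 0.8368.
Q̄ = (1365/π) × (-0.0996 + 0.8368) = 434.49 × 0.7372 = 320.31 W/m².

320 W/m²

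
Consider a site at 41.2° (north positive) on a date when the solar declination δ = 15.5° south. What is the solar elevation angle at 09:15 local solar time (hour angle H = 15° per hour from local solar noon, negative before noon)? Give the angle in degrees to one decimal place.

Hour angle H = 15° × (9.25 − 12) = -41.25°.
cos θ_z = sin(41.2°) sin(-15.5°) + cos(41.2°) cos(-15.5°) cos(-41.25°) = -0.1760 + 0.5451 = 0.3691.
θ_z = arccos(0.3691) = 68.34°, so the elevation is 90° − 68.34° = 21.66°.

21.7°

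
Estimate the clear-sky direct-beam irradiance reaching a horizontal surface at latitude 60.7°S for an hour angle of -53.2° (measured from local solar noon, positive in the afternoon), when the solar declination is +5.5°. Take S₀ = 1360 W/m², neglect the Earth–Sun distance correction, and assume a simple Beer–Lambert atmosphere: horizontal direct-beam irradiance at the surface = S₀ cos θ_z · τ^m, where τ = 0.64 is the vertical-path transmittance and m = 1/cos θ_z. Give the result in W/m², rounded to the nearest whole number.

With φ = -60.7°, δ = 5.5°, H = -53.20°: sin φ sin δ = -0.0836, cos φ cos δ cos H = 0.2918, so cos θ_z = 0.2082.
Air mass m = 1/cos θ_z = 1/0.2082 = 4.803; τ^m = 0.64^4.803 = 0.1172.
Surface direct beam = 1360 × 0.2082 × 0.1172 = 33.19 W/m².

33 W/m²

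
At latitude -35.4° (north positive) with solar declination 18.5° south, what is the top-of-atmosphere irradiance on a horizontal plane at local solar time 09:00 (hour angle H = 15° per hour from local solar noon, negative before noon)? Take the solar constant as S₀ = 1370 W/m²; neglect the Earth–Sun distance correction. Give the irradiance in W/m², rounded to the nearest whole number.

1001 W/m²

Hour angle H = 15° × (9 − 12) = -45.00°.
With φ = -35.4°, δ = -18.5°, H = -45.00°: sin φ sin δ = 0.1838, cos φ cos δ cos H = 0.5466, so cos θ_z = 0.7304.
Top-of-atmosphere irradiance = S₀ cos θ_z = 1370 × 0.7304 = 1000.65 W/m².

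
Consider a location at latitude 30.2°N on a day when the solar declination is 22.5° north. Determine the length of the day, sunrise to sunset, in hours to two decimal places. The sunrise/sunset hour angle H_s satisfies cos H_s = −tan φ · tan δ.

13.86 hours

cos H_s = −tan(30.2°) · tan(22.5°) = -0.2411, so H_s = arccos(-0.2411) = 103.95°.
Day length = 2 H_s / 15° h⁻¹ = 207.90° / 15 = 13.860 h.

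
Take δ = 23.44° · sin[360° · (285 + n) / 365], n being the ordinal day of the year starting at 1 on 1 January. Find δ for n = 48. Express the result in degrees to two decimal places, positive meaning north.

360 × (285 + 48) / 365 = 328.438°; sin(328.438°) = -0.5234.
δ = 23.44 × -0.5234 = -12.268° ≈ -12.27°.

-12.27°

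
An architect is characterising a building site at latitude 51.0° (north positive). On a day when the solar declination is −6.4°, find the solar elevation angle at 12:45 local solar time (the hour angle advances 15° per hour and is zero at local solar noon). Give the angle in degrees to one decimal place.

31.8°

Hour angle H = 15° × (12.75 − 12) = 11.25°.
cos θ_z = sin(51.0°) sin(-6.4°) + cos(51.0°) cos(-6.4°) cos(11.25°) = -0.0866 + 0.6134 = 0.5268.
θ_z = arccos(0.5268) = 58.21°, so the elevation is 90° − 58.21° = 31.79°.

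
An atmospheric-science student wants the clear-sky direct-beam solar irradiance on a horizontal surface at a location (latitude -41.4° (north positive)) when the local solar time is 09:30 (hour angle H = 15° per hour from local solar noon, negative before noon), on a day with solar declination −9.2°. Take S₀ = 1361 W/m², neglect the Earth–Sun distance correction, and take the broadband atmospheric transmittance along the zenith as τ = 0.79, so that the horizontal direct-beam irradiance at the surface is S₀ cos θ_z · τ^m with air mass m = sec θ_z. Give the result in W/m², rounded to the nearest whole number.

671 W/m²

Hour angle H = 15° × (9.5 − 12) = -37.50°.
With φ = -41.4°, δ = -9.2°, H = -37.50°: sin φ sin δ = 0.1057, cos φ cos δ cos H = 0.5874, so cos θ_z = 0.6931.
Air mass m = 1/cos θ_z = 1/0.6931 = 1.443; τ^m = 0.79^1.443 = 0.7117.
Surface direct beam = 1361 × 0.6931 × 0.7117 = 671.35 W/m².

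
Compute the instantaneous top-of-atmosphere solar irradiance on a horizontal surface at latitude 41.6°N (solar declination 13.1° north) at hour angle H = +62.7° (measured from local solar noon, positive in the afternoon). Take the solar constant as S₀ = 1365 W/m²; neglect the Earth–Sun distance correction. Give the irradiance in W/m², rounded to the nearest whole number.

cos θ_z = sin φ sin δ + cos φ cos δ cos H = (0.6639)(0.2267) + (0.7478)(0.9740)(0.4586) = 0.4845.
Top-of-atmosphere irradiance = S₀ cos θ_z = 1365 × 0.4845 = 661.34 W/m².

661 W/m²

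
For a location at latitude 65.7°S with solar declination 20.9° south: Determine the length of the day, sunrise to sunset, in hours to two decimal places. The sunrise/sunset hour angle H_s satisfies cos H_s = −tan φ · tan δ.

−tan φ tan δ = −(-2.2148)(-0.3819) = -0.8458; H_s = arccos(-0.8458) = 147.76°.
Day length = 2 H_s / 15° h⁻¹ = 295.52° / 15 = 19.701 h.

19.70 hours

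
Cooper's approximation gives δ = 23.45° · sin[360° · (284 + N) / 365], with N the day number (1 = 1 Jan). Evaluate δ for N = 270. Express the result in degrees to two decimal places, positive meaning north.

360 × (284 + 270) / 365 = 546.411°; sin(546.411°) = -0.1117.
δ = 23.45 × -0.1117 = -2.619° ≈ -2.62°.

-2.62°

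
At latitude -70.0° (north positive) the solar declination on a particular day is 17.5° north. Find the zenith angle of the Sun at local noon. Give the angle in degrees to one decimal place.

At local solar noon the hour angle is zero, so the zenith angle is |φ − δ| = |-70.0° − (17.5°)| = 87.5°.

87.5°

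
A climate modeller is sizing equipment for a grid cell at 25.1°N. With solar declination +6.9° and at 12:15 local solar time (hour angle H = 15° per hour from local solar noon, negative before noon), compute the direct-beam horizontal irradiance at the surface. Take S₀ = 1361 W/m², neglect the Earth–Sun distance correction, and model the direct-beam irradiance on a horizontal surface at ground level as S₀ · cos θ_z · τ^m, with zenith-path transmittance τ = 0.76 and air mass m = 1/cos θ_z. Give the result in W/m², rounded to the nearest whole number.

Hour angle H = 15° × (12.25 − 12) = 3.75°.
cos θ_z = sin(25.1°) sin(6.9°) + cos(25.1°) cos(6.9°) cos(3.75°) = 0.0510 + 0.8971 = 0.9481.
Air mass m = 1/cos θ_z = 1/0.9481 = 1.055; τ^m = 0.76^1.055 = 0.7486.
Surface direct beam = 1361 × 0.9481 × 0.7486 = 965.97 W/m².

966 W/m²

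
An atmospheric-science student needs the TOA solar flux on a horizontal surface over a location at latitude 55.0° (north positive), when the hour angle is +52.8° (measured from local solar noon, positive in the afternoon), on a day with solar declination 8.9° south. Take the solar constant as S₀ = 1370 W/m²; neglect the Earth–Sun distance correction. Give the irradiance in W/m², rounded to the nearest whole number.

296 W/m²

With φ = 55.0°, δ = -8.9°, H = 52.80°: sin φ sin δ = -0.1267, cos φ cos δ cos H = 0.3426, so cos θ_z = 0.2159.
Top-of-atmosphere irradiance = S₀ cos θ_z = 1370 × 0.2159 = 295.78 W/m².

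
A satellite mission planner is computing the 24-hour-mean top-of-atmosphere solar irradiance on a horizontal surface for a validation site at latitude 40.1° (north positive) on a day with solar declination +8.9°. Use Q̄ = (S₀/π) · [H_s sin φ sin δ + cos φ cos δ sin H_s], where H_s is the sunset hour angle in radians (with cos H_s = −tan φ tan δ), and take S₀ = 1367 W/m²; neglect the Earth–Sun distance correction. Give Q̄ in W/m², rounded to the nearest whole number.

cos H_s = −tan(40.1°) · tan(8.9°) = -0.1319, so H_s = arccos(-0.1319) = 97.58°. In radians, H_s = 1.7031.
H_s sin φ sin δ = 1.7031 × 0.6441 × 0.1547 = 0.1697.
cos φ cos δ sin H_s = 0.7649 × 0.9880 × 0.9913 = 0.7491.
Q̄ = (1367/π) × (0.1697 + 0.7491) = 435.13 × 0.9188 = 399.80 W/m².

400 W/m²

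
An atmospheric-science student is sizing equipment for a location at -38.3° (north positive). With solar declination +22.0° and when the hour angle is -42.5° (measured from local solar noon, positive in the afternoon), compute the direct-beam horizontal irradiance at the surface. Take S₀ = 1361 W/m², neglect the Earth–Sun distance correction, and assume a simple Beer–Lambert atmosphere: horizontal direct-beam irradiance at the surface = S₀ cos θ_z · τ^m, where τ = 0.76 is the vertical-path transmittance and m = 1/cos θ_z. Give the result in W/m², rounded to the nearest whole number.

cos θ_z = sin(-38.3°) sin(22.0°) + cos(-38.3°) cos(22.0°) cos(-42.50°) = -0.2322 + 0.5365 = 0.3043.
Air mass m = 1/cos θ_z = 1/0.3043 = 3.286; τ^m = 0.76^3.286 = 0.4058.
Surface direct beam = 1361 × 0.3043 × 0.4058 = 168.06 W/m².

168 W/m²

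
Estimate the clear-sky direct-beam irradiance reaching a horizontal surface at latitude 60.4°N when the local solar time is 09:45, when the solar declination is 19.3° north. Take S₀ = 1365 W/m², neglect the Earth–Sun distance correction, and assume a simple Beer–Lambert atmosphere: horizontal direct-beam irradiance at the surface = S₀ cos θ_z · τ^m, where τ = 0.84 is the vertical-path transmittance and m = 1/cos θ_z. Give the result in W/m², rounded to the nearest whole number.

712 W/m²

Hour angle H = 15° × (9.75 − 12) = -33.75°.
cos θ_z = sin φ sin δ + cos φ cos δ cos H = (0.8695)(0.3305) + (0.4939)(0.9438)(0.8315) = 0.6750.
Air mass m = 1/cos θ_z = 1/0.6750 = 1.481; τ^m = 0.84^1.481 = 0.7724.
Surface direct beam = 1365 × 0.6750 × 0.7724 = 711.67 W/m².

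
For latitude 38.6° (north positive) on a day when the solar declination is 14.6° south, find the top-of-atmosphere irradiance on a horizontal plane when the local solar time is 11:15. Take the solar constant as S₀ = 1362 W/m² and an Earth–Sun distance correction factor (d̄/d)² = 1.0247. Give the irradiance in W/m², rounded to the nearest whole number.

816 W/m²

Hour angle H = 15° × (11.25 − 12) = -11.25°.
cos θ_z = sin(38.6°) sin(-14.6°) + cos(38.6°) cos(-14.6°) cos(-11.25°) = -0.1573 + 0.7418 = 0.5845.
Top-of-atmosphere irradiance = S₀ (d̄/d)² cos θ_z = 1362 × 1.0247 × 0.5845 = 815.75 W/m².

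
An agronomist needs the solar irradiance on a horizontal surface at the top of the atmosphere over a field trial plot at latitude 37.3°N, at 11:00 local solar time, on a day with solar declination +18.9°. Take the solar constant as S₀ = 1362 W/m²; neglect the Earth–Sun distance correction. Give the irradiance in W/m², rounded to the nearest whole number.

Hour angle H = 15° × (11 − 12) = -15.00°.
With φ = 37.3°, δ = 18.9°, H = -15.00°: sin φ sin δ = 0.1963, cos φ cos δ cos H = 0.7269, so cos θ_z = 0.9232.
Top-of-atmosphere irradiance = S₀ cos θ_z = 1362 × 0.9232 = 1257.40 W/m².

1257 W/m²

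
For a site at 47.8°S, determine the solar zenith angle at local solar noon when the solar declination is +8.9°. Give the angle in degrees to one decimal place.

56.7°

At local solar noon the hour angle is zero, so the zenith angle is |φ − δ| = |-47.8° − (8.9°)| = 56.7°.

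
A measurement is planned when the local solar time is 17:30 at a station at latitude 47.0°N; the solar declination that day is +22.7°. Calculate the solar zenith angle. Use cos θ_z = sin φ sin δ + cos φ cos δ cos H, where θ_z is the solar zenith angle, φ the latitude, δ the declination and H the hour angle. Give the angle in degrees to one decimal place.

Hour angle H = 15° × (17.5 − 12) = 82.50°.
cos θ_z = sin(47.0°) sin(22.7°) + cos(47.0°) cos(22.7°) cos(82.50°) = 0.2822 + 0.0821 = 0.3643.
θ_z = arccos(0.3643) = 68.64°.

68.6°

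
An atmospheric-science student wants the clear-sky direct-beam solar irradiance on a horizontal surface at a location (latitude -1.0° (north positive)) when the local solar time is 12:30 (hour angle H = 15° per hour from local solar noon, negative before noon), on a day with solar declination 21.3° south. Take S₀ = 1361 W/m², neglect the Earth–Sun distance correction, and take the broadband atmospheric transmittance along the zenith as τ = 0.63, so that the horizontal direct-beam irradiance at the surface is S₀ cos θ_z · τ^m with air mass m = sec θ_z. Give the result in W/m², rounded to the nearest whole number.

Hour angle H = 15° × (12.5 − 12) = 7.50°.
With φ = -1.0°, δ = -21.3°, H = 7.50°: sin φ sin δ = 0.0063, cos φ cos δ cos H = 0.9236, so cos θ_z = 0.9299.
Air mass m = 1/cos θ_z = 1/0.9299 = 1.075; τ^m = 0.63^1.075 = 0.6085.
Surface direct beam = 1361 × 0.9299 × 0.6085 = 770.11 W/m².

770 W/m²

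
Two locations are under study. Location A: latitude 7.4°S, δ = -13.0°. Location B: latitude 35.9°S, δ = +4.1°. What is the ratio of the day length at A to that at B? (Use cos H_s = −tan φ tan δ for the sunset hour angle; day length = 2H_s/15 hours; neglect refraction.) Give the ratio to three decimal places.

A: H_s = arccos(−tan -7.4° · tan -13.0°) = 91.72°, so 2H_s/15 = 12.2293 h.
B: H_s = arccos(−tan -35.9° · tan 4.1°) = 87.03°, so 2H_s/15 = 11.6040 h.
Ratio A/B = 12.2293 / 11.6040 = 1.0539.

1.054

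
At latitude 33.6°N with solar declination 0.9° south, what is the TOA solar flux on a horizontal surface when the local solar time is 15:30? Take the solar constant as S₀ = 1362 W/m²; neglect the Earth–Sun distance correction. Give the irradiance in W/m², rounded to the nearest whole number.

679 W/m²

Hour angle H = 15° × (15.5 − 12) = 52.50°.
With φ = 33.6°, δ = -0.9°, H = 52.50°: sin φ sin δ = -0.0087, cos φ cos δ cos H = 0.5070, so cos θ_z = 0.4983.
Top-of-atmosphere irradiance = S₀ cos θ_z = 1362 × 0.4983 = 678.68 W/m².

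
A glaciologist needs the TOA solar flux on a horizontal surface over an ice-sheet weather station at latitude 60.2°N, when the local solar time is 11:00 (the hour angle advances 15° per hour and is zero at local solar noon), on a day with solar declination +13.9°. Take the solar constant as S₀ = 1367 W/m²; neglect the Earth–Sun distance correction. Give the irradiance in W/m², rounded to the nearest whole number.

Hour angle H = 15° × (11 − 12) = -15.00°.
With φ = 60.2°, δ = 13.9°, H = -15.00°: sin φ sin δ = 0.2085, cos φ cos δ cos H = 0.4660, so cos θ_z = 0.6745.
Top-of-atmosphere irradiance = S₀ cos θ_z = 1367 × 0.6745 = 922.04 W/m².

922 W/m²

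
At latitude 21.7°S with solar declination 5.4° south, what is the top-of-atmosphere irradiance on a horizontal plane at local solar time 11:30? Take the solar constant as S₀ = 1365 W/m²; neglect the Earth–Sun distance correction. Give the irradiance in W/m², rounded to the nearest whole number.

1299 W/m²

Hour angle H = 15° × (11.5 − 12) = -7.50°.
With φ = -21.7°, δ = -5.4°, H = -7.50°: sin φ sin δ = 0.0348, cos φ cos δ cos H = 0.9171, so cos θ_z = 0.9519.
Top-of-atmosphere irradiance = S₀ cos θ_z = 1365 × 0.9519 = 1299.34 W/m².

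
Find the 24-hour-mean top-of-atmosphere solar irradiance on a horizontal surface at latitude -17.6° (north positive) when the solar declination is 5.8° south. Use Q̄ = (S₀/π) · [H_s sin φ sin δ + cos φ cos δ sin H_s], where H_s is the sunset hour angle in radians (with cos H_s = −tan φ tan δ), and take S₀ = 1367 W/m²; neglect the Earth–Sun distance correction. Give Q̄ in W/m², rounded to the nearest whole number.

The sunset hour angle satisfies cos H_s = −tan φ tan δ = -0.0322, giving H_s = 91.85°. In radians, H_s = 1.6031.
H_s sin φ sin δ = 1.6031 × -0.3024 × -0.1011 = 0.0490.
cos φ cos δ sin H_s = 0.9532 × 0.9949 × 0.9995 = 0.9479.
Q̄ = (1367/π) × (0.0490 + 0.9479) = 435.13 × 0.9969 = 433.78 W/m².

434 W/m²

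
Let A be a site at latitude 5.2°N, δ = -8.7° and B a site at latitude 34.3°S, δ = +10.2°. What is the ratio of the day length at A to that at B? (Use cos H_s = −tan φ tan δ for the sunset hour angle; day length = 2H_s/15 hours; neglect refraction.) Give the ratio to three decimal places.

A: H_s = arccos(−tan 5.2° · tan -8.7°) = 89.20°, so 2H_s/15 = 11.8933 h.
B: H_s = arccos(−tan -34.3° · tan 10.2°) = 82.95°, so 2H_s/15 = 11.0600 h.
Ratio A/B = 11.8933 / 11.0600 = 1.0753.

1.075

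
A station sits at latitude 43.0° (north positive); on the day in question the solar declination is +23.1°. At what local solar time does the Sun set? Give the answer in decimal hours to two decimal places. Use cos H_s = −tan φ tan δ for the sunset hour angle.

19.56 h

The sunset hour angle satisfies cos H_s = −tan φ tan δ = -0.3978, giving H_s = 113.44°.
Sunset is at 12 + H_s/15 = 12 + 7.563 = 19.563 h local solar time.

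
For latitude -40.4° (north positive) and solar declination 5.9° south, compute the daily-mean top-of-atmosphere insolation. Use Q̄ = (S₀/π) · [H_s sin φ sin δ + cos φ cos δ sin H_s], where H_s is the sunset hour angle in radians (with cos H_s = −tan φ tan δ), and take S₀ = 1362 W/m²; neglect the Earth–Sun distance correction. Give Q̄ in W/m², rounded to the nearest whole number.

The sunset hour angle satisfies cos H_s = −tan φ tan δ = -0.0879, giving H_s = 95.04°. In radians, H_s = 1.6588.
H_s sin φ sin δ = 1.6588 × -0.6481 × -0.1028 = 0.1105.
cos φ cos δ sin H_s = 0.7615 × 0.9947 × 0.9961 = 0.7545.
Q̄ = (1362/π) × (0.1105 + 0.7545) = 433.54 × 0.8650 = 375.01 W/m².

375 W/m²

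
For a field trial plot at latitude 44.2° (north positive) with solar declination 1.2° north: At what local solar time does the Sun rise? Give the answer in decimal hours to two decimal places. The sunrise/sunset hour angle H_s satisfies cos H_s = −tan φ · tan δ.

5.92 h

The sunset hour angle satisfies cos H_s = −tan φ tan δ = -0.0204, giving H_s = 91.17°.
Sunrise is at 12 − H_s/15 = 12 − 6.078 = 5.922 h local solar time.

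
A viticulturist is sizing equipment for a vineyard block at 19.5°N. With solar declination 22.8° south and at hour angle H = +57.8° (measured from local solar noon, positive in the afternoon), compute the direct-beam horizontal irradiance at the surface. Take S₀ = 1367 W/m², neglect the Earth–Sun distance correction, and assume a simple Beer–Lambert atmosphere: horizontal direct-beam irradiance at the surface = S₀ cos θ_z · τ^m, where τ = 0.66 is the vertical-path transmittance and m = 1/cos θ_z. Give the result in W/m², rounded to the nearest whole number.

cos θ_z = sin φ sin δ + cos φ cos δ cos H = (0.3338)(-0.3875) + (0.9426)(0.9219)(0.5329) = 0.3337.
Air mass m = 1/cos θ_z = 1/0.3337 = 2.997; τ^m = 0.66^2.997 = 0.2879.
Surface direct beam = 1367 × 0.3337 × 0.2879 = 131.33 W/m².

131 W/m²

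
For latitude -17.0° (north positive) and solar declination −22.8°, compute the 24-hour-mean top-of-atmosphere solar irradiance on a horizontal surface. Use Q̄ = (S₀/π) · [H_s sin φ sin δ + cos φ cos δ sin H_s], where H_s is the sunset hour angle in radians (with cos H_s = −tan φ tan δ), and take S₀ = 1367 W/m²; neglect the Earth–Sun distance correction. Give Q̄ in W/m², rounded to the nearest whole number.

The sunset hour angle satisfies cos H_s = −tan φ tan δ = -0.1285, giving H_s = 97.38°. In radians, H_s = 1.6996.
H_s sin φ sin δ = 1.6996 × -0.2924 × -0.3875 = 0.1926.
cos φ cos δ sin H_s = 0.9563 × 0.9219 × 0.9917 = 0.8743.
Q̄ = (1367/π) × (0.1926 + 0.8743) = 435.13 × 1.0669 = 464.24 W/m².

464 W/m²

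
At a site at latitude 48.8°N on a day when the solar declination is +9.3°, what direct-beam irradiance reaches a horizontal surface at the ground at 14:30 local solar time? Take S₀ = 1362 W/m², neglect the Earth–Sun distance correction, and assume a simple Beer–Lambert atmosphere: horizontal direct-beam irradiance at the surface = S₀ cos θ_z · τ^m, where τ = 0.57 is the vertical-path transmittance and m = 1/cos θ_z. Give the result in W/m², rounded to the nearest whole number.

Hour angle H = 15° × (14.5 − 12) = 37.50°.
cos θ_z = sin(48.8°) sin(9.3°) + cos(48.8°) cos(9.3°) cos(37.50°) = 0.1216 + 0.5157 = 0.6373.
Air mass m = 1/cos θ_z = 1/0.6373 = 1.569; τ^m = 0.57^1.569 = 0.4140.
Surface direct beam = 1362 × 0.6373 × 0.4140 = 359.35 W/m².

359 W/m²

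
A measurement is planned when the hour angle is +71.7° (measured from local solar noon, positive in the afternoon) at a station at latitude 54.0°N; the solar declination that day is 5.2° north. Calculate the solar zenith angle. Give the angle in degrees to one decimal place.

cos θ_z = sin(54.0°) sin(5.2°) + cos(54.0°) cos(5.2°) cos(71.70°) = 0.0733 + 0.1838 = 0.2571.
θ_z = arccos(0.2571) = 75.10°.

75.1°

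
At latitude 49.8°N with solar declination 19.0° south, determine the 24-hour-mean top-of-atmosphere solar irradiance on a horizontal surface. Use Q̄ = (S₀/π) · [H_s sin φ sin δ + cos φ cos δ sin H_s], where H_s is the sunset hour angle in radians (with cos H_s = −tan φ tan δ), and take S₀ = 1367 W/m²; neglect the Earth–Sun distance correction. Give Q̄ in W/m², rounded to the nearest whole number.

118 W/m²

−tan φ tan δ = −(1.1833)(-0.3443) = 0.4074; H_s = arccos(0.4074) = 65.96°. In radians, H_s = 1.1512.
H_s sin φ sin δ = 1.1512 × 0.7638 × -0.3256 = -0.2863.
cos φ cos δ sin H_s = 0.6455 × 0.9455 × 0.9133 = 0.5574.
Q̄ = (1367/π) × (-0.2863 + 0.5574) = 435.13 × 0.2711 = 117.96 W/m².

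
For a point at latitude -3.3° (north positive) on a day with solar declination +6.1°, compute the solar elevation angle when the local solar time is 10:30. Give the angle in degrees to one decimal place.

65.6°

Hour angle H = 15° × (10.5 − 12) = -22.50°.
cos θ_z = sin(-3.3°) sin(6.1°) + cos(-3.3°) cos(6.1°) cos(-22.50°) = -0.0061 + 0.9171 = 0.9110.
θ_z = arccos(0.9110) = 24.36°, so the elevation is 90° − 24.36° = 65.64°.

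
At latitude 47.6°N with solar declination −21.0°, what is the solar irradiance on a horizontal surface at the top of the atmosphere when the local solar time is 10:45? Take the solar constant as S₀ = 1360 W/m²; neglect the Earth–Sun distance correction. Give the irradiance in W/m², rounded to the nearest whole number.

451 W/m²

Hour angle H = 15° × (10.75 − 12) = -18.75°.
With φ = 47.6°, δ = -21.0°, H = -18.75°: sin φ sin δ = -0.2646, cos φ cos δ cos H = 0.5961, so cos θ_z = 0.3315.
Top-of-atmosphere irradiance = S₀ cos θ_z = 1360 × 0.3315 = 450.84 W/m².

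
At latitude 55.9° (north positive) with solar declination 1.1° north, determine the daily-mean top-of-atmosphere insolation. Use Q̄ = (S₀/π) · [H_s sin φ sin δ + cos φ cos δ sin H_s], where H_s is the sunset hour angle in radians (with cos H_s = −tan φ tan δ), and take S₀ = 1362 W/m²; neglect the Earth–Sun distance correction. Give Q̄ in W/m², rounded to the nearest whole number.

254 W/m²

The sunset hour angle satisfies cos H_s = −tan φ tan δ = -0.0284, giving H_s = 91.63°. In radians, H_s = 1.5992.
H_s sin φ sin δ = 1.5992 × 0.8281 × 0.0192 = 0.0254.
cos φ cos δ sin H_s = 0.5606 × 0.9998 × 0.9996 = 0.5603.
Q̄ = (1362/π) × (0.0254 + 0.5603) = 433.54 × 0.5857 = 253.92 W/m².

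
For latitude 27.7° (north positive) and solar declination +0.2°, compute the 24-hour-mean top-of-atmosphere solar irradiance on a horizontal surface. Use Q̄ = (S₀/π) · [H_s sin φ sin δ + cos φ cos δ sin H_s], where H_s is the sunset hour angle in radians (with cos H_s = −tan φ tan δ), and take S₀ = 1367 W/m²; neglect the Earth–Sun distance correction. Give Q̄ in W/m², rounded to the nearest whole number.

cos H_s = −tan(27.7°) · tan(0.2°) = -0.0018, so H_s = arccos(-0.0018) = 90.10°. In radians, H_s = 1.5725.
H_s sin φ sin δ = 1.5725 × 0.4648 × 0.0035 = 0.0026.
cos φ cos δ sin H_s = 0.8854 × 1.0000 × 1.0000 = 0.8854.
Q̄ = (1367/π) × (0.0026 + 0.8854) = 435.13 × 0.8880 = 386.40 W/m².

386 W/m²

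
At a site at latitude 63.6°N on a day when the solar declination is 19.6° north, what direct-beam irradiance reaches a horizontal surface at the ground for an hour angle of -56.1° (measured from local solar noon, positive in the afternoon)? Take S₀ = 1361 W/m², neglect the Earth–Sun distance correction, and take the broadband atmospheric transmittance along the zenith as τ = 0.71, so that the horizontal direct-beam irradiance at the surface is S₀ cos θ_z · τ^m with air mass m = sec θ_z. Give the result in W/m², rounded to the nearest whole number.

With φ = 63.6°, δ = 19.6°, H = -56.10°: sin φ sin δ = 0.3005, cos φ cos δ cos H = 0.2336, so cos θ_z = 0.5341.
Air mass m = 1/cos θ_z = 1/0.5341 = 1.872; τ^m = 0.71^1.872 = 0.5267.
Surface direct beam = 1361 × 0.5341 × 0.5267 = 382.86 W/m².

383 W/m²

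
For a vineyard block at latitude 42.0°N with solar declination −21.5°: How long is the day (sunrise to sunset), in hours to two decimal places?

cos H_s = −tan(42.0°) · tan(-21.5°) = 0.3547, so H_s = arccos(0.3547) = 69.22°.
Day length = 2 H_s / 15° h⁻¹ = 138.44° / 15 = 9.229 h.

9.23 hours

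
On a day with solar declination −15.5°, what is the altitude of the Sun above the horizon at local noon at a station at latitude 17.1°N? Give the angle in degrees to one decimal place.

At local solar noon the hour angle is zero, so the elevation is 90° − |φ − δ| = 90° − |17.1° − (-15.5°)| = 90° − 32.6° = 57.4°.

57.4°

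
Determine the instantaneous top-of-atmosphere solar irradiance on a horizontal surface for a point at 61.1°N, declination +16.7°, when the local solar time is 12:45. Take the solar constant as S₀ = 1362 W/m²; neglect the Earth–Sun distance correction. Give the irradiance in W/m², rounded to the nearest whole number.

961 W/m²

Hour angle H = 15° × (12.75 − 12) = 11.25°.
With φ = 61.1°, δ = 16.7°, H = 11.25°: sin φ sin δ = 0.2516, cos φ cos δ cos H = 0.4540, so cos θ_z = 0.7056.
Top-of-atmosphere irradiance = S₀ cos θ_z = 1362 × 0.7056 = 961.03 W/m².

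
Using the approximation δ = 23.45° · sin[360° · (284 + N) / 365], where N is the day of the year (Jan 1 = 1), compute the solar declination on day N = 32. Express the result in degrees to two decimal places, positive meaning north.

360 × (284 + 32) / 365 = 311.671°; sin(311.671°) = -0.7470.
δ = 23.45 × -0.7470 = -17.517° ≈ -17.52°.

-17.52°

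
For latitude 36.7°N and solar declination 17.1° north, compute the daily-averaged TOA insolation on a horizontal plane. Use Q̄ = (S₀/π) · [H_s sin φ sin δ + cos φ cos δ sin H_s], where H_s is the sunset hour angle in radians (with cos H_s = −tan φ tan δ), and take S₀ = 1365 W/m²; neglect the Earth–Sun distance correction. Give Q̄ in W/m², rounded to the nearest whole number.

−tan φ tan δ = −(0.7454)(0.3076) = -0.2293; H_s = arccos(-0.2293) = 103.26°. In radians, H_s = 1.8022.
H_s sin φ sin δ = 1.8022 × 0.5976 × 0.2940 = 0.3166.
cos φ cos δ sin H_s = 0.8018 × 0.9558 × 0.9733 = 0.7459.
Q̄ = (1365/π) × (0.3166 + 0.7459) = 434.49 × 1.0625 = 461.65 W/m².

462 W/m²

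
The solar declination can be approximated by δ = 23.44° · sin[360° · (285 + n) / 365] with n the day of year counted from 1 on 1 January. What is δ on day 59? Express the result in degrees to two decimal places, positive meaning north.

360 × (285 + 59) / 365 = 339.288°; sin(339.288°) = -0.3537.
δ = 23.44 × -0.3537 = -8.291° ≈ -8.29°.

-8.29°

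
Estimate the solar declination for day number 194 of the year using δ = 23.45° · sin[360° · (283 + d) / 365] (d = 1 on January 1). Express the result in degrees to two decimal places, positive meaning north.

360 × (283 + 194) / 365 = 470.466°; sin(470.466°) = 0.9369.
δ = 23.45 × 0.9369 = 21.970° ≈ +21.97°.

+21.97°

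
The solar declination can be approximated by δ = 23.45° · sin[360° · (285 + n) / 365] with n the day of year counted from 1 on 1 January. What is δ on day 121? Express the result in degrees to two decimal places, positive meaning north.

+15.21°

360 × (285 + 121) / 365 = 400.438°; sin(400.438°) = 0.6486.
δ = 23.45 × 0.6486 = 15.210° ≈ +15.21°.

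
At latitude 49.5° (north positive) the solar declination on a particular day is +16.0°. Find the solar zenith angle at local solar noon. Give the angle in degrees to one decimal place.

At local solar noon the hour angle is zero, so the zenith angle is |φ − δ| = |49.5° − (16.0°)| = 33.5°.

33.5°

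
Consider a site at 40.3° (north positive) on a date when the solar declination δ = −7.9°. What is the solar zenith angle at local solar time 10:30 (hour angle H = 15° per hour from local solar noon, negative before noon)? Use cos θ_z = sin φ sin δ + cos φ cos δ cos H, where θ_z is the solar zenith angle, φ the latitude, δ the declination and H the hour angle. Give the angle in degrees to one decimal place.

52.5°

Hour angle H = 15° × (10.5 − 12) = -22.50°.
cos θ_z = sin(40.3°) sin(-7.9°) + cos(40.3°) cos(-7.9°) cos(-22.50°) = -0.0889 + 0.6979 = 0.6090.
θ_z = arccos(0.6090) = 52.48°.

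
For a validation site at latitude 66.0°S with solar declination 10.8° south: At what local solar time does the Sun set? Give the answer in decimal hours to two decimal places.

The sunset hour angle satisfies cos H_s = −tan φ tan δ = -0.4285, giving H_s = 115.37°.
Sunset is at 12 + H_s/15 = 12 + 7.691 = 19.691 h local solar time.

19.69 h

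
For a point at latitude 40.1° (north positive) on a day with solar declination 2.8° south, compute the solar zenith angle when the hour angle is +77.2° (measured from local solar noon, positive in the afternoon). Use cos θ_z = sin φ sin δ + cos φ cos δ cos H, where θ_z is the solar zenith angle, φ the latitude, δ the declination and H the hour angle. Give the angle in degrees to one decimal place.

cos θ_z = sin φ sin δ + cos φ cos δ cos H = (0.6441)(-0.0488) + (0.7649)(0.9988)(0.2215) = 0.1378.
θ_z = arccos(0.1378) = 82.08°.

82.1°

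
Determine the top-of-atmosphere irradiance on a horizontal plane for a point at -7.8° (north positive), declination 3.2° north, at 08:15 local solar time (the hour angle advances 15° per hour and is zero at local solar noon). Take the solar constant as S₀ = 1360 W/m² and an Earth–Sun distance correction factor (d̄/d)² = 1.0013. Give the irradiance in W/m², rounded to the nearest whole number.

Hour angle H = 15° × (8.25 − 12) = -56.25°.
cos θ_z = sin φ sin δ + cos φ cos δ cos H = (-0.1357)(0.0558) + (0.9907)(0.9984)(0.5556) = 0.5420.
Top-of-atmosphere irradiance = S₀ (d̄/d)² cos θ_z = 1360 × 1.0013 × 0.5420 = 738.08 W/m².

738 W/m²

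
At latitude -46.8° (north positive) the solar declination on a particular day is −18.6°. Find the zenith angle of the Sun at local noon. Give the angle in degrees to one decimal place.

At local solar noon the hour angle is zero, so the zenith angle is |φ − δ| = |-46.8° − (-18.6°)| = 28.2°.

28.2°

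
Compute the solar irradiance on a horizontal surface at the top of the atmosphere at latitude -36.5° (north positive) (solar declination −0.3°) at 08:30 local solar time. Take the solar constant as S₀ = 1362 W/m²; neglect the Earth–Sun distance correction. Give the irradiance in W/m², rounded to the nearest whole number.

671 W/m²

Hour angle H = 15° × (8.5 − 12) = -52.50°.
With φ = -36.5°, δ = -0.3°, H = -52.50°: sin φ sin δ = 0.0031, cos φ cos δ cos H = 0.4894, so cos θ_z = 0.4925.
Top-of-atmosphere irradiance = S₀ cos θ_z = 1362 × 0.4925 = 670.78 W/m².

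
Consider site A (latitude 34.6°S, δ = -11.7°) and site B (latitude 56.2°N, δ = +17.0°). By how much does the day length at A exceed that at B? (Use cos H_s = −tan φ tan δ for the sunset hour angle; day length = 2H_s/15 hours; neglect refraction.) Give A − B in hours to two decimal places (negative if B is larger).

A: H_s = arccos(−tan -34.6° · tan -11.7°) = 98.21°, so 2H_s/15 = 13.0947 h.
B: H_s = arccos(−tan 56.2° · tan 17.0°) = 117.17°, so 2H_s/15 = 15.6227 h.
A − B = 13.0947 − 15.6227 = -2.5280 h.

-2.53 h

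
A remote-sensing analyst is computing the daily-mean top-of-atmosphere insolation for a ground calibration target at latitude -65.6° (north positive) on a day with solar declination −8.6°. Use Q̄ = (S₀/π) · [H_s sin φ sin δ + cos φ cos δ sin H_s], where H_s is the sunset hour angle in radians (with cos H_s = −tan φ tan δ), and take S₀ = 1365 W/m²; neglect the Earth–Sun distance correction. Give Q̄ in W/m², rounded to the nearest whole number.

The sunset hour angle satisfies cos H_s = −tan φ tan δ = -0.3334, giving H_s = 109.48°. In radians, H_s = 1.9108.
H_s sin φ sin δ = 1.9108 × -0.9107 × -0.1495 = 0.2602.
cos φ cos δ sin H_s = 0.4131 × 0.9888 × 0.9428 = 0.3851.
Q̄ = (1365/π) × (0.2602 + 0.3851) = 434.49 × 0.6453 = 280.38 W/m².

280 W/m²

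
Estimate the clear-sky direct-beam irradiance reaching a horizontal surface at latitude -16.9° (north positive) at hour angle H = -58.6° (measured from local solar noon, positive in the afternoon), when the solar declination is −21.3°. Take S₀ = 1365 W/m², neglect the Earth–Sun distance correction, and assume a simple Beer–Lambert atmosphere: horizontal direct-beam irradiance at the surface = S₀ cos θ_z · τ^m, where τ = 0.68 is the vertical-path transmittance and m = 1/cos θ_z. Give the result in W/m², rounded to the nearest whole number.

With φ = -16.9°, δ = -21.3°, H = -58.60°: sin φ sin δ = 0.1056, cos φ cos δ cos H = 0.4645, so cos θ_z = 0.5701.
Air mass m = 1/cos θ_z = 1/0.5701 = 1.754; τ^m = 0.68^1.754 = 0.5084.
Surface direct beam = 1365 × 0.5701 × 0.5084 = 395.63 W/m².

396 W/m²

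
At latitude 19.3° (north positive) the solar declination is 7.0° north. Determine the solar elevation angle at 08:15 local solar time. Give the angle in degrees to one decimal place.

34.1°

Hour angle H = 15° × (8.25 − 12) = -56.25°.
cos θ_z = sin(19.3°) sin(7.0°) + cos(19.3°) cos(7.0°) cos(-56.25°) = 0.0403 + 0.5204 = 0.5607.
θ_z = arccos(0.5607) = 55.90°, so the elevation is 90° − 55.90° = 34.10°.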